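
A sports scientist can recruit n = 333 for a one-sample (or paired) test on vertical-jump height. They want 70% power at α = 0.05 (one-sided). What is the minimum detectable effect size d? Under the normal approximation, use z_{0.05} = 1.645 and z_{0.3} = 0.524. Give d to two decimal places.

For a single sample (or paired design) of n = 333: d_min = (z_{α} + z_β)/√n.
z-sum = 1.645 + 0.524 = 2.169.
d_min = 2.169 / √333 = 2.169 / 18.248 = 0.119.

d_min ≈ 0.12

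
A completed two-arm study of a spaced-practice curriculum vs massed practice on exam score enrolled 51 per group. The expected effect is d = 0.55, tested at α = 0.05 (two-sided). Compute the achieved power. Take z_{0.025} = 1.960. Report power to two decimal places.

power ≈ 0.79

For two equal groups, power = Φ(d·√(n/2) − z_{α/2}).
d·√(n/2) = 0.55 × √(51/2) = 0.55 × 5.050 = 2.777.
z_β = 2.777 − 1.960 = 0.817.
Power = Φ(0.817) = 0.793.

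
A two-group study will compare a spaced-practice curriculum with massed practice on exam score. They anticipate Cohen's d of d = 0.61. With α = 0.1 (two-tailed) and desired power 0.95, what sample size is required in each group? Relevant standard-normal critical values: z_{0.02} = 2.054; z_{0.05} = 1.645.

n = 59 per group

For two independent groups with equal n: n = 2·((z_{α/2} + z_β) / d)².
z_{α/2} + z_β = 1.645 + 1.645 = 3.290.
n = 2 × (3.290 / 0.61)² = 2 × 5.393² = 2 × 29.09 = 58.2.
Round up to the next whole participant.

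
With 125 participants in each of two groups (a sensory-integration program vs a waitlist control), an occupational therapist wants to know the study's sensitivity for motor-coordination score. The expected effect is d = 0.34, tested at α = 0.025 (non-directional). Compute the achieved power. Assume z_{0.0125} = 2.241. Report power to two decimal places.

For two equal groups, power = Φ(d·√(n/2) − z_{α/2}).
d·√(n/2) = 0.34 × √(125/2) = 0.34 × 7.906 = 2.688.
z_β = 2.688 − 2.241 = 0.447.
Power = Φ(0.447) = 0.673.

power ≈ 0.67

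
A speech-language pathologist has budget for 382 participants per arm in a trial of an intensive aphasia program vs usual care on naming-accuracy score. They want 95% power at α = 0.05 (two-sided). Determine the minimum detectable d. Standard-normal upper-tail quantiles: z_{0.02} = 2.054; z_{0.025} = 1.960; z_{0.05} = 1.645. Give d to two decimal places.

For two independent groups of n = 382 each: d_min = (z_{α/2} + z_β)·√(2/n).
z-sum = 1.960 + 1.645 = 3.605.
d_min = 3.605 × √(2/382) = 3.605 × 0.0724 = 0.261.

d_min ≈ 0.26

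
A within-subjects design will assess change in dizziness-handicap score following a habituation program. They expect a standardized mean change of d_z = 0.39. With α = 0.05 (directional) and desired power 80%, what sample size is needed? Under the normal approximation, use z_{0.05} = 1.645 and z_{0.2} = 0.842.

n = 41 pairs

For a paired (one-sample on differences) test: n = ((z_{α} + z_β) / d)².
z_{α} + z_β = 1.645 + 0.842 = 2.487.
n = (2.487 / 0.39)² = 6.377² = 40.67.
Round up.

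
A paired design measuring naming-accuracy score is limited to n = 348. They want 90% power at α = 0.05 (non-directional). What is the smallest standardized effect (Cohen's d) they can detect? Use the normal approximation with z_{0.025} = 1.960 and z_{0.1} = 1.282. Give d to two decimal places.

d_min ≈ 0.17

For a single sample (or paired design) of n = 348: d_min = (z_{α/2} + z_β)/√n.
z-sum = 1.960 + 1.282 = 3.242.
d_min = 3.242 / √348 = 3.242 / 18.655 = 0.174.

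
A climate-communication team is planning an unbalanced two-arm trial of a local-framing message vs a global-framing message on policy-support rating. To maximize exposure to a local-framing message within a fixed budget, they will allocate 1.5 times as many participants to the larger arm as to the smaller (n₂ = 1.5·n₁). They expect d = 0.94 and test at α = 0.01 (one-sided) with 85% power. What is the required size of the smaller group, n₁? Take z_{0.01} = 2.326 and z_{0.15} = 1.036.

n₁ = 22

With allocation ratio k = n₂/n₁ = 1.5, Var(x̄₁−x̄₂) = σ²(1/n₁ + 1/(k·n₁)) = σ²·(k+1)/(k·n₁).
So n₁ = (1 + 1/k)·((z_{α} + z_β)/d)² = 1.667 × (3.362/0.94)².
n₁ = 1.667 × 12.79 = 21.3.
Round up: n₁ = 22, giving n₂ = 1.5 × 22 = 33.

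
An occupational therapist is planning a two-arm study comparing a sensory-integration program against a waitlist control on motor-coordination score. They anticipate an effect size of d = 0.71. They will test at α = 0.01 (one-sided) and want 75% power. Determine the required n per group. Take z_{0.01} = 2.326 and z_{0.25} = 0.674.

n = 36 per group

For two independent groups with equal n: n = 2·((z_{α} + z_β) / d)².
z_{α} + z_β = 2.326 + 0.674 = 3.000.
n = 2 × (3.000 / 0.71)² = 2 × 4.225² = 2 × 17.85 = 35.7.
Round up to the next whole participant.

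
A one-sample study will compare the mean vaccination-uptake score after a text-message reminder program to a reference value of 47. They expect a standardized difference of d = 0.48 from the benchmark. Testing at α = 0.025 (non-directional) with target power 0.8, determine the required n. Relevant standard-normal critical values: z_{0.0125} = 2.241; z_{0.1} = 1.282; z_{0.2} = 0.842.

For a one-sample test: n = ((z_{α/2} + z_β) / d)².
z_{α/2} + z_β = 2.241 + 0.842 = 3.083.
n = (3.083 / 0.48)² = 6.423² = 41.25.
Round up.

n = 42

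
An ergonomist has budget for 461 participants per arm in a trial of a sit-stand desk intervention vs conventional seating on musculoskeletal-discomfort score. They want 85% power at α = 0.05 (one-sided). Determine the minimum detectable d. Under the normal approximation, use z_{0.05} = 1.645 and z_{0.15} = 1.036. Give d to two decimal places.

For two independent groups of n = 461 each: d_min = (z_{α} + z_β)·√(2/n).
z-sum = 1.645 + 1.036 = 2.681.
d_min = 2.681 × √(2/461) = 2.681 × 0.0659 = 0.177.

d_min ≈ 0.18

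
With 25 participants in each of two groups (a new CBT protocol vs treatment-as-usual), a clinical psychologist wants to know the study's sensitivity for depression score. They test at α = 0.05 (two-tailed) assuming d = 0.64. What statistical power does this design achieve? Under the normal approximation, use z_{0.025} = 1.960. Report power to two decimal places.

power ≈ 0.62

For two equal groups, power = Φ(d·√(n/2) − z_{α/2}).
d·√(n/2) = 0.64 × √(25/2) = 0.64 × 3.536 = 2.263.
z_β = 2.263 − 1.960 = 0.303.
Power = Φ(0.303) = 0.619.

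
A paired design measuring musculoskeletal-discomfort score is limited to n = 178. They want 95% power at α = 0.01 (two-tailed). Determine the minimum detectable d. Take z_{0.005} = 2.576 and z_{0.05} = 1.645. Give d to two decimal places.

d_min ≈ 0.32

For a single sample (or paired design) of n = 178: d_min = (z_{α/2} + z_β)/√n.
z-sum = 2.576 + 1.645 = 4.221.
d_min = 4.221 / √178 = 4.221 / 13.342 = 0.316.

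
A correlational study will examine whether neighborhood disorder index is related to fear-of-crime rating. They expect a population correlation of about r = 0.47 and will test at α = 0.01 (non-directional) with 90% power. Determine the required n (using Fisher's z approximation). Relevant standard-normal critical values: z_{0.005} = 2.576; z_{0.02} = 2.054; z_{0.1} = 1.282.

Fisher's z: C = ½·ln((1+r)/(1−r)) = ½·ln(2.7736) = 0.5101.
n = ((z_{α/2} + z_β)/C)² + 3.
(2.576 + 1.282) / 0.5101 = 3.858 / 0.5101 = 7.563.
n = 7.563² + 3 = 57.20 + 3 = 60.2.
Round up.

n = 61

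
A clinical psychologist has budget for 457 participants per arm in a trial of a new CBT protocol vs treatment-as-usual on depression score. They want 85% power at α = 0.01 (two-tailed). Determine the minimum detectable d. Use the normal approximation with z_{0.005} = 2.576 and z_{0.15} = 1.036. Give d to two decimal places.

d_min ≈ 0.24

For two independent groups of n = 457 each: d_min = (z_{α/2} + z_β)·√(2/n).
z-sum = 2.576 + 1.036 = 3.612.
d_min = 3.612 × √(2/457) = 3.612 × 0.0662 = 0.239.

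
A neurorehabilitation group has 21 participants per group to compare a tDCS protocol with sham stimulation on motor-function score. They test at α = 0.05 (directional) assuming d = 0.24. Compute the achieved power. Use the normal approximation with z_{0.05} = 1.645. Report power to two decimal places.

power ≈ 0.19

For two equal groups, power = Φ(d·√(n/2) − z_{α}).
d·√(n/2) = 0.24 × √(21/2) = 0.24 × 3.240 = 0.778.
z_β = 0.778 − 1.645 = -0.867.
Power = Φ(-0.867) = 0.193.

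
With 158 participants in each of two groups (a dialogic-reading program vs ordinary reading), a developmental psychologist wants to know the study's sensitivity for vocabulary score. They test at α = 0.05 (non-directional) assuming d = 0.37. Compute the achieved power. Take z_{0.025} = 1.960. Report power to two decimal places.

For two equal groups, power = Φ(d·√(n/2) − z_{α/2}).
d·√(n/2) = 0.37 × √(158/2) = 0.37 × 8.888 = 3.289.
z_β = 3.289 − 1.960 = 1.329.
Power = Φ(1.329) = 0.908.

power ≈ 0.91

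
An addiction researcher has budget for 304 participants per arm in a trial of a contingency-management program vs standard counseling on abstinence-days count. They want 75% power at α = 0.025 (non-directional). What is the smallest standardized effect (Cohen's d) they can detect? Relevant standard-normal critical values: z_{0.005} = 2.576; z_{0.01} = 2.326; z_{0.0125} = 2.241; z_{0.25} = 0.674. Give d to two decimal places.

For two independent groups of n = 304 each: d_min = (z_{α/2} + z_β)·√(2/n).
z-sum = 2.241 + 0.674 = 2.915.
d_min = 2.915 × √(2/304) = 2.915 × 0.0811 = 0.236.

d_min ≈ 0.24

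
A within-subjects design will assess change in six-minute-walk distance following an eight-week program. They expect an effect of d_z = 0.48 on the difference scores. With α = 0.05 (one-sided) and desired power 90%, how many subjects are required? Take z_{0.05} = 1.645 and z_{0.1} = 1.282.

n = 38 pairs

For a paired (one-sample on differences) test: n = ((z_{α} + z_β) / d)².
z_{α} + z_β = 1.645 + 1.282 = 2.927.
n = (2.927 / 0.48)² = 6.098² = 37.18.
Round up.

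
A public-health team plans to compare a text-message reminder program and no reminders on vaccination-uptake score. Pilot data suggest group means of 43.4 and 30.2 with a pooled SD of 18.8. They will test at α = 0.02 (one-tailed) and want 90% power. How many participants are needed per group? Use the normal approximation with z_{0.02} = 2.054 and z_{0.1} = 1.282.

n = 46 per group

Cohen's d = |M₁ − M₂| / SD_pooled = |43.4 − 30.2| / 18.8 = 13.2 / 18.8 = 0.702.
For two independent groups with equal n: n = 2·((z_{α} + z_β) / d)².
z_{α} + z_β = 2.054 + 1.282 = 3.336.
n = 2 × (3.336 / 0.702)² = 2 × 4.752² = 2 × 22.58 = 45.2.
Round up to the next whole participant.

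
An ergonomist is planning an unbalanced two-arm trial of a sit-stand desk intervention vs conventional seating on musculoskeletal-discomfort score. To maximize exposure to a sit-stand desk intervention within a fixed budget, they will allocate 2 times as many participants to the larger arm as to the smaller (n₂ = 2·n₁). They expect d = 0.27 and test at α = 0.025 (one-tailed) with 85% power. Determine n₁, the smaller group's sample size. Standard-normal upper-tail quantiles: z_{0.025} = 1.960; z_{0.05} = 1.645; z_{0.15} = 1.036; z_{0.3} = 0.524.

With allocation ratio k = n₂/n₁ = 2, Var(x̄₁−x̄₂) = σ²(1/n₁ + 1/(k·n₁)) = σ²·(k+1)/(k·n₁).
So n₁ = (1 + 1/k)·((z_{α} + z_β)/d)² = 1.500 × (2.996/0.27)².
n₁ = 1.500 × 123.13 = 184.7.
Round up: n₁ = 185, giving n₂ = 2 × 185 = 370.

n₁ = 185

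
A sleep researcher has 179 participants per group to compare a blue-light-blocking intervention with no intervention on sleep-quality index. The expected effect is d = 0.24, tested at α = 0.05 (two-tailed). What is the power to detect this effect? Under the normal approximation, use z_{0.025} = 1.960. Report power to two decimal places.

power ≈ 0.62

For two equal groups, power = Φ(d·√(n/2) − z_{α/2}).
d·√(n/2) = 0.24 × √(179/2) = 0.24 × 9.460 = 2.271.
z_β = 2.271 − 1.960 = 0.311.
Power = Φ(0.311) = 0.622.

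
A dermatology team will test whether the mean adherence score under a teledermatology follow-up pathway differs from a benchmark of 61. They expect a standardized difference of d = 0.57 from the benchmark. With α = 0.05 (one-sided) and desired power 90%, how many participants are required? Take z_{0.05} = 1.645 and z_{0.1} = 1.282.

n = 27

For a one-sample test: n = ((z_{α} + z_β) / d)².
z_{α} + z_β = 1.645 + 1.282 = 2.927.
n = (2.927 / 0.57)² = 5.135² = 26.37.
Round up.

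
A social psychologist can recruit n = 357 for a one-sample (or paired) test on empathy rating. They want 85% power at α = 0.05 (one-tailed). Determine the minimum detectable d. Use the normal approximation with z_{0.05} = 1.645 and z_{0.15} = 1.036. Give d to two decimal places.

For a single sample (or paired design) of n = 357: d_min = (z_{α} + z_β)/√n.
z-sum = 1.645 + 1.036 = 2.681.
d_min = 2.681 / √357 = 2.681 / 18.894 = 0.142.

d_min ≈ 0.14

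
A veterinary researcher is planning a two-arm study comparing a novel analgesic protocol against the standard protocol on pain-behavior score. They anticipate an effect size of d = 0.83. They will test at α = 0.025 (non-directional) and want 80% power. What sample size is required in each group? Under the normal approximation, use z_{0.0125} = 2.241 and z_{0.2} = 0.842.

For two independent groups with equal n: n = 2·((z_{α/2} + z_β) / d)².
z_{α/2} + z_β = 2.241 + 0.842 = 3.083.
n = 2 × (3.083 / 0.83)² = 2 × 3.714² = 2 × 13.80 = 27.6.
Round up to the next whole participant.

n = 28 per group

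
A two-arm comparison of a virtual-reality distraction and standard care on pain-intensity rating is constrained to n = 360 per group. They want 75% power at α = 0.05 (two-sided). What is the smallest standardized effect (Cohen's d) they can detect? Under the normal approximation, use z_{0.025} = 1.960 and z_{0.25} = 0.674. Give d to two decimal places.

d_min ≈ 0.20

For two independent groups of n = 360 each: d_min = (z_{α/2} + z_β)·√(2/n).
z-sum = 1.960 + 0.674 = 2.634.
d_min = 2.634 × √(2/360) = 2.634 × 0.0745 = 0.196.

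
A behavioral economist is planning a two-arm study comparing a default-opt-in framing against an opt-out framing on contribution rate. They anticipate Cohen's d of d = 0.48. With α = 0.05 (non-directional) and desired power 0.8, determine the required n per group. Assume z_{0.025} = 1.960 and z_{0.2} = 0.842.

For two independent groups with equal n: n = 2·((z_{α/2} + z_β) / d)².
z_{α/2} + z_β = 1.960 + 0.842 = 2.802.
n = 2 × (2.802 / 0.48)² = 2 × 5.838² = 2 × 34.08 = 68.2.
Round up to the next whole participant.

n = 69 per group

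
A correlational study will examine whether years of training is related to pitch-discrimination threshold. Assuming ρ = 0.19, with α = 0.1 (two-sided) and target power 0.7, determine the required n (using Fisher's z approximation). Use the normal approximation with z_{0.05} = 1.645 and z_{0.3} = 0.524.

n = 131

Fisher's z: C = ½·ln((1+r)/(1−r)) = ½·ln(1.4691) = 0.1923.
n = ((z_{α/2} + z_β)/C)² + 3.
(1.645 + 0.524) / 0.1923 = 2.169 / 0.1923 = 11.279.
n = 11.279² + 3 = 127.22 + 3 = 130.2.
Round up.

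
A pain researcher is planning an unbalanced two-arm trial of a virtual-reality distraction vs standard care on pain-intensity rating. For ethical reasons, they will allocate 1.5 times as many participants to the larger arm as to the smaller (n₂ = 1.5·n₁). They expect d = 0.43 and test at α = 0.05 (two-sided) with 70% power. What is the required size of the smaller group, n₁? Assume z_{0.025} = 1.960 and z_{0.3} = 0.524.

n₁ = 56

With allocation ratio k = n₂/n₁ = 1.5, Var(x̄₁−x̄₂) = σ²(1/n₁ + 1/(k·n₁)) = σ²·(k+1)/(k·n₁).
So n₁ = (1 + 1/k)·((z_{α/2} + z_β)/d)² = 1.667 × (2.484/0.43)².
n₁ = 1.667 × 33.37 = 55.6.
Round up: n₁ = 56, giving n₂ = 1.5 × 56 = 84.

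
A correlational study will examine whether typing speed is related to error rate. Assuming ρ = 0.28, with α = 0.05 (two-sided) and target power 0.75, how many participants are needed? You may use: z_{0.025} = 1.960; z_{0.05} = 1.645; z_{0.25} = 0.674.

Fisher's z: C = ½·ln((1+r)/(1−r)) = ½·ln(1.7778) = 0.2877.
n = ((z_{α/2} + z_β)/C)² + 3.
(1.960 + 0.674) / 0.2877 = 2.634 / 0.2877 = 9.155.
n = 9.155² + 3 = 83.82 + 3 = 86.8.
Round up.

n = 87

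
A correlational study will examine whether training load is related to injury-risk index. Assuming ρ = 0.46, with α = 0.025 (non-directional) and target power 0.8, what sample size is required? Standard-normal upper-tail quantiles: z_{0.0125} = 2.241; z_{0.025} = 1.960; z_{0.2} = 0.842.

n = 42

Fisher's z: C = ½·ln((1+r)/(1−r)) = ½·ln(2.7037) = 0.4973.
n = ((z_{α/2} + z_β)/C)² + 3.
(2.241 + 0.842) / 0.4973 = 3.083 / 0.4973 = 6.199.
n = 6.199² + 3 = 38.43 + 3 = 41.4.
Round up.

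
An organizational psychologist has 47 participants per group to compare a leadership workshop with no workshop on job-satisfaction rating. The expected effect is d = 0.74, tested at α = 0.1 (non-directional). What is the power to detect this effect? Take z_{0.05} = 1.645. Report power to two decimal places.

power ≈ 0.97

For two equal groups, power = Φ(d·√(n/2) − z_{α/2}).
d·√(n/2) = 0.74 × √(47/2) = 0.74 × 4.848 = 3.587.
z_β = 3.587 − 1.645 = 1.942.
Power = Φ(1.942) = 0.974.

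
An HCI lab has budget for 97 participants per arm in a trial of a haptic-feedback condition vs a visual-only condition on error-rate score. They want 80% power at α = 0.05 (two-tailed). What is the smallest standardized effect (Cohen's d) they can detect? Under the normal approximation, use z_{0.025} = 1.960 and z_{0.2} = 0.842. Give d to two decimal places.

d_min ≈ 0.40

For two independent groups of n = 97 each: d_min = (z_{α/2} + z_β)·√(2/n).
z-sum = 1.960 + 0.842 = 2.802.
d_min = 2.802 × √(2/97) = 2.802 × 0.1436 = 0.402.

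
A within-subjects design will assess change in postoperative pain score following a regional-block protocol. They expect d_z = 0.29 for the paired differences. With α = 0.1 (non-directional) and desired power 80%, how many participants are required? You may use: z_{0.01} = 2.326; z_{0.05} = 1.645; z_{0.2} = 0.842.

For a paired (one-sample on differences) test: n = ((z_{α/2} + z_β) / d)².
z_{α/2} + z_β = 1.645 + 0.842 = 2.487.
n = (2.487 / 0.29)² = 8.576² = 73.55.
Round up.

n = 74 pairs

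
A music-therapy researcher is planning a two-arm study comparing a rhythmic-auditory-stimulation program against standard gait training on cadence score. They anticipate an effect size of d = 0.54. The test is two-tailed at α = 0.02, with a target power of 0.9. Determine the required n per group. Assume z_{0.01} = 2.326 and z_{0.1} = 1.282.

For two independent groups with equal n: n = 2·((z_{α/2} + z_β) / d)².
z_{α/2} + z_β = 2.326 + 1.282 = 3.608.
n = 2 × (3.608 / 0.54)² = 2 × 6.681² = 2 × 44.64 = 89.3.
Round up to the next whole participant.

n = 90 per group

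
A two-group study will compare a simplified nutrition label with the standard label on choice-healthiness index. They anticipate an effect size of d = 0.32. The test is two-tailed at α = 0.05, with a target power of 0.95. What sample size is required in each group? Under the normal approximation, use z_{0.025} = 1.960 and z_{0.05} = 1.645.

n = 254 per group

For two independent groups with equal n: n = 2·((z_{α/2} + z_β) / d)².
z_{α/2} + z_β = 1.960 + 1.645 = 3.605.
n = 2 × (3.605 / 0.32)² = 2 × 11.266² = 2 × 126.91 = 253.8.
Round up to the next whole participant.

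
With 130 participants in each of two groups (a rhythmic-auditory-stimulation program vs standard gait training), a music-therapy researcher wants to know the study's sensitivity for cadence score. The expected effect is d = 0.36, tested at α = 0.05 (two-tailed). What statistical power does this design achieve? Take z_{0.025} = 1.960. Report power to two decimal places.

For two equal groups, power = Φ(d·√(n/2) − z_{α/2}).
d·√(n/2) = 0.36 × √(130/2) = 0.36 × 8.062 = 2.902.
z_β = 2.902 − 1.960 = 0.942.
Power = Φ(0.942) = 0.827.

power ≈ 0.83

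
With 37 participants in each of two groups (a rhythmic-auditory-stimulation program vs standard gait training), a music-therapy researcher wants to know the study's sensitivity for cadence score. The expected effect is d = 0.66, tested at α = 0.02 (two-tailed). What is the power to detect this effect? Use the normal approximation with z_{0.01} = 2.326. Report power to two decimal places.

For two equal groups, power = Φ(d·√(n/2) − z_{α/2}).
d·√(n/2) = 0.66 × √(37/2) = 0.66 × 4.301 = 2.839.
z_β = 2.839 − 2.326 = 0.513.
Power = Φ(0.513) = 0.696.

power ≈ 0.70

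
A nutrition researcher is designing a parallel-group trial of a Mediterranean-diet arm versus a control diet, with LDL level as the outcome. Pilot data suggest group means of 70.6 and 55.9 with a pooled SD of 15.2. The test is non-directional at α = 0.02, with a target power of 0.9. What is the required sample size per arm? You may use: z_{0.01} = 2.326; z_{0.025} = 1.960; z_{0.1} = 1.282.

Cohen's d = |M₁ − M₂| / SD_pooled = |70.6 − 55.9| / 15.2 = 14.7 / 15.2 = 0.967.
For two independent groups with equal n: n = 2·((z_{α/2} + z_β) / d)².
z_{α/2} + z_β = 2.326 + 1.282 = 3.608.
n = 2 × (3.608 / 0.967)² = 2 × 3.731² = 2 × 13.92 = 27.8.
Round up to the next whole participant.

n = 28 per group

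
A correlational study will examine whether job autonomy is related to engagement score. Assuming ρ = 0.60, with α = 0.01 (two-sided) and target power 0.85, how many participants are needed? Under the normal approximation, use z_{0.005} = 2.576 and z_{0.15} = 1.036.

n = 31

Fisher's z: C = ½·ln((1+r)/(1−r)) = ½·ln(4.0000) = 0.6931.
n = ((z_{α/2} + z_β)/C)² + 3.
(2.576 + 1.036) / 0.6931 = 3.612 / 0.6931 = 5.211.
n = 5.211² + 3 = 27.16 + 3 = 30.2.
Round up.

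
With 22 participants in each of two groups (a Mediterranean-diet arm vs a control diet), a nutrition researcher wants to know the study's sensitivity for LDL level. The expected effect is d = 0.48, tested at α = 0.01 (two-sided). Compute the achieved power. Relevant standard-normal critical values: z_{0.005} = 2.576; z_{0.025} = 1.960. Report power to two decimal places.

power ≈ 0.16

For two equal groups, power = Φ(d·√(n/2) − z_{α/2}).
d·√(n/2) = 0.48 × √(22/2) = 0.48 × 3.317 = 1.592.
z_β = 1.592 − 2.576 = -0.984.
Power = Φ(-0.984) = 0.163.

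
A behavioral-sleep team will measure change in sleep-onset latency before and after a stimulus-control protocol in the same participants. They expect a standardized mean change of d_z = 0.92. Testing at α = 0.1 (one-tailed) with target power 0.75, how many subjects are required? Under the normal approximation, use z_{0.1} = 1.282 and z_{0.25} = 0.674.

For a paired (one-sample on differences) test: n = ((z_{α} + z_β) / d)².
z_{α} + z_β = 1.282 + 0.674 = 1.956.
n = (1.956 / 0.92)² = 2.126² = 4.52.
Round up.

n = 5 pairs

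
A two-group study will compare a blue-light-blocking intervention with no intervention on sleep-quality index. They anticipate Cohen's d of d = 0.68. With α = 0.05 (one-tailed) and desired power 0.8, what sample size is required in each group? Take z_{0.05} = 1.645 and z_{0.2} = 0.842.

For two independent groups with equal n: n = 2·((z_{α} + z_β) / d)².
z_{α} + z_β = 1.645 + 0.842 = 2.487.
n = 2 × (2.487 / 0.68)² = 2 × 3.657² = 2 × 13.38 = 26.8.
Round up to the next whole participant.

n = 27 per group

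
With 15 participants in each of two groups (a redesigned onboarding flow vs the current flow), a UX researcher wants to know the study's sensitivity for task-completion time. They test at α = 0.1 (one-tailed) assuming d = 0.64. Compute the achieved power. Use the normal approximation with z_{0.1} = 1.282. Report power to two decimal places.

For two equal groups, power = Φ(d·√(n/2) − z_{α}).
d·√(n/2) = 0.64 × √(15/2) = 0.64 × 2.739 = 1.753.
z_β = 1.753 − 1.282 = 0.471.
Power = Φ(0.471) = 0.681.

power ≈ 0.68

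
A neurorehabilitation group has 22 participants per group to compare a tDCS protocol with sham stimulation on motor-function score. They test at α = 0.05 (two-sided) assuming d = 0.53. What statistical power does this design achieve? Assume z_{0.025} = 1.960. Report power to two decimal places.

For two equal groups, power = Φ(d·√(n/2) − z_{α/2}).
d·√(n/2) = 0.53 × √(22/2) = 0.53 × 3.317 = 1.758.
z_β = 1.758 − 1.960 = -0.202.
Power = Φ(-0.202) = 0.420.

power ≈ 0.42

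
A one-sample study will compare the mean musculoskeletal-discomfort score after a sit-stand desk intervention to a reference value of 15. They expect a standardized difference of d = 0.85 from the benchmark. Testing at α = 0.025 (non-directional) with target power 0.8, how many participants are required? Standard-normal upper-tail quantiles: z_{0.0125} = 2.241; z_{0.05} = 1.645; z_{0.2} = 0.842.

n = 14

For a one-sample test: n = ((z_{α/2} + z_β) / d)².
z_{α/2} + z_β = 2.241 + 0.842 = 3.083.
n = (3.083 / 0.85)² = 3.627² = 13.16.
Round up.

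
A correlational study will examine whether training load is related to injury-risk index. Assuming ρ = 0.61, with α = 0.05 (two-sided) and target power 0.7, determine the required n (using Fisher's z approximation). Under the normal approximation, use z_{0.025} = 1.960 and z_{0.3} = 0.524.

n = 16

Fisher's z: C = ½·ln((1+r)/(1−r)) = ½·ln(4.1282) = 0.7089.
n = ((z_{α/2} + z_β)/C)² + 3.
(1.960 + 0.524) / 0.7089 = 2.484 / 0.7089 = 3.504.
n = 3.504² + 3 = 12.28 + 3 = 15.3.
Round up.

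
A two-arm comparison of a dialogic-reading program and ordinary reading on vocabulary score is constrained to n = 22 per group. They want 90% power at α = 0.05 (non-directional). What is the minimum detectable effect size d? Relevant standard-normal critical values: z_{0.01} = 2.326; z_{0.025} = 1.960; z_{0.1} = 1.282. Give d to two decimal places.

d_min ≈ 0.98

For two independent groups of n = 22 each: d_min = (z_{α/2} + z_β)·√(2/n).
z-sum = 1.960 + 1.282 = 3.242.
d_min = 3.242 × √(2/22) = 3.242 × 0.3015 = 0.977.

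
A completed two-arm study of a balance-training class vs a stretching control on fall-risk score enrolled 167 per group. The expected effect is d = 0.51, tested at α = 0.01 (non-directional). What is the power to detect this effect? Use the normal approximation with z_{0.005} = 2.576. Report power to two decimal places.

power ≈ 0.98

For two equal groups, power = Φ(d·√(n/2) − z_{α/2}).
d·√(n/2) = 0.51 × √(167/2) = 0.51 × 9.138 = 4.660.
z_β = 4.660 − 2.576 = 2.084.
Power = Φ(2.084) = 0.981.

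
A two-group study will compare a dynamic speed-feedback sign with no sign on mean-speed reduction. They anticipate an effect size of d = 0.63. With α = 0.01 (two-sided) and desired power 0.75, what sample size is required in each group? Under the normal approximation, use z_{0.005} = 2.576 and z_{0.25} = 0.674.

n = 54 per group

For two independent groups with equal n: n = 2·((z_{α/2} + z_β) / d)².
z_{α/2} + z_β = 2.576 + 0.674 = 3.250.
n = 2 × (3.250 / 0.63)² = 2 × 5.159² = 2 × 26.61 = 53.2.
Round up to the next whole participant.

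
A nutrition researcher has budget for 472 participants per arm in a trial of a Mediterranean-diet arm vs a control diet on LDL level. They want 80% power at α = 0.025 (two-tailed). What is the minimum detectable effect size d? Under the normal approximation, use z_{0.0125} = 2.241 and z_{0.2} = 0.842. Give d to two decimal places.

d_min ≈ 0.20

For two independent groups of n = 472 each: d_min = (z_{α/2} + z_β)·√(2/n).
z-sum = 2.241 + 0.842 = 3.083.
d_min = 3.083 × √(2/472) = 3.083 × 0.0651 = 0.201.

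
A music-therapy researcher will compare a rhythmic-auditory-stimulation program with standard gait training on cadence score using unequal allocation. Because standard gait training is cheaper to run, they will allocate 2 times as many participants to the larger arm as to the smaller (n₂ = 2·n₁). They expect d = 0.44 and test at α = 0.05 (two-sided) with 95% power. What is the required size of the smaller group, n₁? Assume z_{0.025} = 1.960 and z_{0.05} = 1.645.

With allocation ratio k = n₂/n₁ = 2, Var(x̄₁−x̄₂) = σ²(1/n₁ + 1/(k·n₁)) = σ²·(k+1)/(k·n₁).
So n₁ = (1 + 1/k)·((z_{α/2} + z_β)/d)² = 1.500 × (3.605/0.44)².
n₁ = 1.500 × 67.13 = 100.7.
Round up: n₁ = 101, giving n₂ = 2 × 101 = 202.

n₁ = 101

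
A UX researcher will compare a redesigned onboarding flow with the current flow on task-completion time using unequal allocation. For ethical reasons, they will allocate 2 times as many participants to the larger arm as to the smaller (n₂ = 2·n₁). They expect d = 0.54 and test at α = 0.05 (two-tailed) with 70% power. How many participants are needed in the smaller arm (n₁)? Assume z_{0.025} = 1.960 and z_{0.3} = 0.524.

With allocation ratio k = n₂/n₁ = 2, Var(x̄₁−x̄₂) = σ²(1/n₁ + 1/(k·n₁)) = σ²·(k+1)/(k·n₁).
So n₁ = (1 + 1/k)·((z_{α/2} + z_β)/d)² = 1.500 × (2.484/0.54)².
n₁ = 1.500 × 21.16 = 31.7.
Round up: n₁ = 32, giving n₂ = 2 × 32 = 64.

n₁ = 32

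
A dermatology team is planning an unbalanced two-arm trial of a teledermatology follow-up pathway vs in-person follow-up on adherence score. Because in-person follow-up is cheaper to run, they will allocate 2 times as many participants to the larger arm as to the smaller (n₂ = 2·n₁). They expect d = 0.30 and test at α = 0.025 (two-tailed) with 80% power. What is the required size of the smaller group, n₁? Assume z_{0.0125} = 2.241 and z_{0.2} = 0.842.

n₁ = 159

With allocation ratio k = n₂/n₁ = 2, Var(x̄₁−x̄₂) = σ²(1/n₁ + 1/(k·n₁)) = σ²·(k+1)/(k·n₁).
So n₁ = (1 + 1/k)·((z_{α/2} + z_β)/d)² = 1.500 × (3.083/0.30)².
n₁ = 1.500 × 105.61 = 158.4.
Round up: n₁ = 159, giving n₂ = 2 × 159 = 318.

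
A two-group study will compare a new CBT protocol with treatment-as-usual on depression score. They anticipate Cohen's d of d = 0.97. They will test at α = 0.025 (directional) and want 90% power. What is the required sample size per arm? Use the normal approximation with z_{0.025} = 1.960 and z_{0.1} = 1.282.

n = 23 per group

For two independent groups with equal n: n = 2·((z_{α} + z_β) / d)².
z_{α} + z_β = 1.960 + 1.282 = 3.242.
n = 2 × (3.242 / 0.97)² = 2 × 3.342² = 2 × 11.17 = 22.3.
Round up to the next whole participant.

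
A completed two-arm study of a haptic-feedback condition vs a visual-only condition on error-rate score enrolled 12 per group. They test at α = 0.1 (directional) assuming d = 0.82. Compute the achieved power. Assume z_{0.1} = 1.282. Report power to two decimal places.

power ≈ 0.77

For two equal groups, power = Φ(d·√(n/2) − z_{α}).
d·√(n/2) = 0.82 × √(12/2) = 0.82 × 2.449 = 2.009.
z_β = 2.009 − 1.282 = 0.727.
Power = Φ(0.727) = 0.766.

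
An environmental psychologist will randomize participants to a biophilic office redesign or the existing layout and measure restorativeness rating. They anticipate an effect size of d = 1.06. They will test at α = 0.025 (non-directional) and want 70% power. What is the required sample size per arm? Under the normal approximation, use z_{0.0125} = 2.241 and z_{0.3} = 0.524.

For two independent groups with equal n: n = 2·((z_{α/2} + z_β) / d)².
z_{α/2} + z_β = 2.241 + 0.524 = 2.765.
n = 2 × (2.765 / 1.06)² = 2 × 2.608² = 2 × 6.80 = 13.6.
Round up to the next whole participant.

n = 14 per group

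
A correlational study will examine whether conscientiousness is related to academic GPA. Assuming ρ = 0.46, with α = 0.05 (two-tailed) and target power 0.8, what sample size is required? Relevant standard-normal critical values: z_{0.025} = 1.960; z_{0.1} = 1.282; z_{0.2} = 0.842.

Fisher's z: C = ½·ln((1+r)/(1−r)) = ½·ln(2.7037) = 0.4973.
n = ((z_{α/2} + z_β)/C)² + 3.
(1.960 + 0.842) / 0.4973 = 2.802 / 0.4973 = 5.634.
n = 5.634² + 3 = 31.75 + 3 = 34.7.
Round up.

n = 35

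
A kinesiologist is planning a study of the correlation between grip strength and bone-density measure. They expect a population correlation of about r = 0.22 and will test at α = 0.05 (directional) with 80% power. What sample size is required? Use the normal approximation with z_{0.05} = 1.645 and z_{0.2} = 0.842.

n = 127

Fisher's z: C = ½·ln((1+r)/(1−r)) = ½·ln(1.5641) = 0.2237.
n = ((z_{α} + z_β)/C)² + 3.
(1.645 + 0.842) / 0.2237 = 2.487 / 0.2237 = 11.118.
n = 11.118² + 3 = 123.60 + 3 = 126.6.
Round up.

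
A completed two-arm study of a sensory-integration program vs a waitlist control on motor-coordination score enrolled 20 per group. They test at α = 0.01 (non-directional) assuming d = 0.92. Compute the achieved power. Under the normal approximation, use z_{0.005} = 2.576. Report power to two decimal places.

power ≈ 0.63

For two equal groups, power = Φ(d·√(n/2) − z_{α/2}).
d·√(n/2) = 0.92 × √(20/2) = 0.92 × 3.162 = 2.909.
z_β = 2.909 − 2.576 = 0.333.
Power = Φ(0.333) = 0.631.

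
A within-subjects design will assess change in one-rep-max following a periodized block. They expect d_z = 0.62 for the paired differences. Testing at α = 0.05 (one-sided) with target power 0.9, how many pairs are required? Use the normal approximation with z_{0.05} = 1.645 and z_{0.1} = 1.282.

For a paired (one-sample on differences) test: n = ((z_{α} + z_β) / d)².
z_{α} + z_β = 1.645 + 1.282 = 2.927.
n = (2.927 / 0.62)² = 4.721² = 22.29.
Round up.

n = 23 pairs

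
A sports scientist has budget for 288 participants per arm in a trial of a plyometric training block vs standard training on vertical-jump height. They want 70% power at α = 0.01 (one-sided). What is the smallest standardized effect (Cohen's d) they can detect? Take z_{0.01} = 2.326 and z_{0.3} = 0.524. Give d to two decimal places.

d_min ≈ 0.24

For two independent groups of n = 288 each: d_min = (z_{α} + z_β)·√(2/n).
z-sum = 2.326 + 0.524 = 2.850.
d_min = 2.850 × √(2/288) = 2.850 × 0.0833 = 0.237.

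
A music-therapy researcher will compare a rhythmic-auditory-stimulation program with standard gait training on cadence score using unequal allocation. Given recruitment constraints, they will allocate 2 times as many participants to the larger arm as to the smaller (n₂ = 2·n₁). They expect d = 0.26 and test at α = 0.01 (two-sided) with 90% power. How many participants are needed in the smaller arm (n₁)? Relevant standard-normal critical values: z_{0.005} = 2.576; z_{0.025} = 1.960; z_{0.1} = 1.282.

With allocation ratio k = n₂/n₁ = 2, Var(x̄₁−x̄₂) = σ²(1/n₁ + 1/(k·n₁)) = σ²·(k+1)/(k·n₁).
So n₁ = (1 + 1/k)·((z_{α/2} + z_β)/d)² = 1.500 × (3.858/0.26)².
n₁ = 1.500 × 220.18 = 330.3.
Round up: n₁ = 331, giving n₂ = 2 × 331 = 662.

n₁ = 331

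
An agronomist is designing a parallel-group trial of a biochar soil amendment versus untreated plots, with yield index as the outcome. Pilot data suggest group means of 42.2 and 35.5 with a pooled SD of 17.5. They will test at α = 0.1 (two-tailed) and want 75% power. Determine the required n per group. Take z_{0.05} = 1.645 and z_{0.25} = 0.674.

n = 74 per group

Cohen's d = |M₁ − M₂| / SD_pooled = |42.2 − 35.5| / 17.5 = 6.7 / 17.5 = 0.383.
For two independent groups with equal n: n = 2·((z_{α/2} + z_β) / d)².
z_{α/2} + z_β = 1.645 + 0.674 = 2.319.
n = 2 × (2.319 / 0.383)² = 2 × 6.055² = 2 × 36.66 = 73.3.
Round up to the next whole participant.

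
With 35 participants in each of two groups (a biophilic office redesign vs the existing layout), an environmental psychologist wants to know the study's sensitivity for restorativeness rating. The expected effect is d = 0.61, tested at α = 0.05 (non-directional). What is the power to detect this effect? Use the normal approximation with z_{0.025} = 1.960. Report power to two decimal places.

For two equal groups, power = Φ(d·√(n/2) − z_{α/2}).
d·√(n/2) = 0.61 × √(35/2) = 0.61 × 4.183 = 2.552.
z_β = 2.552 − 1.960 = 0.592.
Power = Φ(0.592) = 0.723.

power ≈ 0.72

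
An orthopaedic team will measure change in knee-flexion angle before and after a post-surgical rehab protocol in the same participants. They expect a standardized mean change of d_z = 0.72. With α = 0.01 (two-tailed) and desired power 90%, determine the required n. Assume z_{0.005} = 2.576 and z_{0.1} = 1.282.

For a paired (one-sample on differences) test: n = ((z_{α/2} + z_β) / d)².
z_{α/2} + z_β = 2.576 + 1.282 = 3.858.
n = (3.858 / 0.72)² = 5.358² = 28.71.
Round up.

n = 29 pairs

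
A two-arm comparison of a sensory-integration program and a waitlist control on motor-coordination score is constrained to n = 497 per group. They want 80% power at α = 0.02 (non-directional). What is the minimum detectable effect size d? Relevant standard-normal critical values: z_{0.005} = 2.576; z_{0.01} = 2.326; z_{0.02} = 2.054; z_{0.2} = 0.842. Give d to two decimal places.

d_min ≈ 0.20

For two independent groups of n = 497 each: d_min = (z_{α/2} + z_β)·√(2/n).
z-sum = 2.326 + 0.842 = 3.168.
d_min = 3.168 × √(2/497) = 3.168 × 0.0634 = 0.201.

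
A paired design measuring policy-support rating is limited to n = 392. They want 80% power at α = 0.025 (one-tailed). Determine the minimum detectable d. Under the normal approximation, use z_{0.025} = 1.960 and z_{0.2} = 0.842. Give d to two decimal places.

d_min ≈ 0.14

For a single sample (or paired design) of n = 392: d_min = (z_{α} + z_β)/√n.
z-sum = 1.960 + 0.842 = 2.802.
d_min = 2.802 / √392 = 2.802 / 19.799 = 0.142.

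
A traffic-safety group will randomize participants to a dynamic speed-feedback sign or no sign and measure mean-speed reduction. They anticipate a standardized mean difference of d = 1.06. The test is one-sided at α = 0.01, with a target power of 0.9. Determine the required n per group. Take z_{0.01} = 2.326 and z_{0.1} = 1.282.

For two independent groups with equal n: n = 2·((z_{α} + z_β) / d)².
z_{α} + z_β = 2.326 + 1.282 = 3.608.
n = 2 × (3.608 / 1.06)² = 2 × 3.404² = 2 × 11.59 = 23.2.
Round up to the next whole participant.

n = 24 per group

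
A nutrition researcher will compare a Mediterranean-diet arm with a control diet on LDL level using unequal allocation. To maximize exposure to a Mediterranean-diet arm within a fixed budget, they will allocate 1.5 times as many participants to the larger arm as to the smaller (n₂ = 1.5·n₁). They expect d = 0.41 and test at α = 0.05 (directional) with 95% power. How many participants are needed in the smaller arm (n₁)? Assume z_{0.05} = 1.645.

n₁ = 108

With allocation ratio k = n₂/n₁ = 1.5, Var(x̄₁−x̄₂) = σ²(1/n₁ + 1/(k·n₁)) = σ²·(k+1)/(k·n₁).
So n₁ = (1 + 1/k)·((z_{α} + z_β)/d)² = 1.667 × (3.290/0.41)².
n₁ = 1.667 × 64.39 = 107.3.
Round up: n₁ = 108, giving n₂ = 1.5 × 108 = 162.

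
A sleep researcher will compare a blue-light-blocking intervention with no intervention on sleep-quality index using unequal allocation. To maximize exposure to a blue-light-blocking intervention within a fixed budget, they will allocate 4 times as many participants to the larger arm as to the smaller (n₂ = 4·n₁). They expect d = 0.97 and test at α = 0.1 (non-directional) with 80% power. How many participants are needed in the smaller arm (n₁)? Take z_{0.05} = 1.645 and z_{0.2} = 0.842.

With allocation ratio k = n₂/n₁ = 4, Var(x̄₁−x̄₂) = σ²(1/n₁ + 1/(k·n₁)) = σ²·(k+1)/(k·n₁).
So n₁ = (1 + 1/k)·((z_{α/2} + z_β)/d)² = 1.250 × (2.487/0.97)².
n₁ = 1.250 × 6.57 = 8.2.
Round up: n₁ = 9, giving n₂ = 4 × 9 = 36.

n₁ = 9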